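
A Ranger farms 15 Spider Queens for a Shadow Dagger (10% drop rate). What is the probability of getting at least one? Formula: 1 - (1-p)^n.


P(at least one) = 1 - P(none) = 1 - (1-p)^n
p = 10/100 = 0.1
1 - p = 0.9
(1 - p)^15 = 0.9^15 = 0.205891
P(at least one) = 1 - 0.205891 = 0.7941

0.7941


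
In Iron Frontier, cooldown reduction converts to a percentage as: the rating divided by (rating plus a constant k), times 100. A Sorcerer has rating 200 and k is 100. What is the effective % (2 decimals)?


effective% = rating / (rating + k) * 100
= 200 / (200 + 100) * 100
= 200 / 300 * 100
= 0.666667 * 100
= 66.67%

66.67%


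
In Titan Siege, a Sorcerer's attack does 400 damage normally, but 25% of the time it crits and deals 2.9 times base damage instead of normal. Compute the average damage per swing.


E[dmg] = base * (1 + crit_chance * (crit_mult - 1))
cc as decimal = 25/100 = 0.25
cm - 1 = 2.9 - 1 = 1.9
Bonus factor = 0.25 * 1.9 = 0.475
Total multiplier = 1 + 0.475 = 1.475
Expected damage = 400 * 1.475 = 590.00

590.00 damage


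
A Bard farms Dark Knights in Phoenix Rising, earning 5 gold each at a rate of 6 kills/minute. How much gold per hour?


Gold per minute = 5 * 6 = 30
Gold per hour = 30 * 60 = 1800

1800 gold/hour


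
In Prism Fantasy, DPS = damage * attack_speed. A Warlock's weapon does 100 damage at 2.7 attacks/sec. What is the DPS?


DPS = damage * attack_speed
= 100 * 2.7
= 270.0

270.0 DPS


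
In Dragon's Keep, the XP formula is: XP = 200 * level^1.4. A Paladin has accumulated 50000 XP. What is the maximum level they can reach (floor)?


XP = 200 * level^1.4, so level = (XP / 200)^(1/1.4)
= (50000 / 200)^(1/1.4)
= 250.0^0.7143
= 51.6196
Floor: level = 51

level 51


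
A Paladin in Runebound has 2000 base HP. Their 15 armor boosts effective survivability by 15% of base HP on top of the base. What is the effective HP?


EHP = 2000 * (1 + 15/100)
= 2000 * (1 + 0.15)
= 2000 * 1.15
= 2300.0

2300.0 EHP


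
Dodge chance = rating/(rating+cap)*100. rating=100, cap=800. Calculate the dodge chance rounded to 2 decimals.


dodge% = 100 / (100 + 800) * 100
= 100 / 900 * 100
= 0.111111 * 100
= 11.11%

11.11%


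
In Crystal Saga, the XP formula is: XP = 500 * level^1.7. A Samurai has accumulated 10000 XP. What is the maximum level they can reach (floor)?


XP = 500 * level^1.7, so level = (XP / 500)^(1/1.7)
= (10000 / 500)^(1/1.7)
= 20.0^0.5882
= 5.8252
Floor: level = 5

level 5


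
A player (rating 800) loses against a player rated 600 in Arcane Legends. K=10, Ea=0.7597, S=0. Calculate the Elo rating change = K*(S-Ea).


Elo update: delta = K * (S - Ea), where S = 0 (loses)
S - Ea = 0 - 0.7597 = -0.7597
Rating change = 10 * -0.7597
= -7.60

-7.60 rating points


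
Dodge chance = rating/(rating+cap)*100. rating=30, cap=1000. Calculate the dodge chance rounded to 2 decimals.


dodge% = 30 / (30 + 1000) * 100
= 30 / 1030 * 100
= 0.029126 * 100
= 2.91%

2.91%


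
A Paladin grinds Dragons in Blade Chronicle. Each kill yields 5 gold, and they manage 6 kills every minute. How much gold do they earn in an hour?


Gold per minute = 5 * 6 = 30
Gold per hour = 30 * 60 = 1800

1800 gold/hour


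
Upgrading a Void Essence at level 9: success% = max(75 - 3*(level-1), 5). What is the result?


raw_rate = 75 - 3 * (9 - 1)
= 75 - 3 * 8
= 75 - 24
= 51
Apply floor: max(51, 5) = 51%

51%


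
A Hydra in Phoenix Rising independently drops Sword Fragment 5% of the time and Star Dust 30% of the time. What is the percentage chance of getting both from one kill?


For independent events, P(both) = P(A) * P(B)
= 5% * 30%
= 150 / 100 %
= 1.5%

1.5%


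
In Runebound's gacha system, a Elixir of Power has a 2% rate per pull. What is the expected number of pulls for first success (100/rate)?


Expected pulls for a geometric distribution = 1/p = 100 / rate%
= 100 / 2
= 50.0

50.0 pulls


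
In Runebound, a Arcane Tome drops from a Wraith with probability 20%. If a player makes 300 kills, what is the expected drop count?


Expected drops = kills * (drop_rate / 100)
= 300 * (20 / 100)
= 300 * 0.2
= 60.0

60.0 drops


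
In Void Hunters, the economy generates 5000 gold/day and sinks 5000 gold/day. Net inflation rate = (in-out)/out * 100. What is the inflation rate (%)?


Net gold = 5000 - 5000 = 0
Inflation rate = net / sunk * 100 = 0 / 5000 * 100
= 0.0 * 100
= 0.00%

0.00%


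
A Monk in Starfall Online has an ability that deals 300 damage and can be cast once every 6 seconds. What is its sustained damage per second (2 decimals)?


DPS = damage / cooldown
= 300 / 6
= 50.00

50.00 DPS


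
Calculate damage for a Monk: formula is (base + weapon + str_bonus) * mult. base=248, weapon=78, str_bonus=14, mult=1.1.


Sum base + weapon + str = 248 + 78 + 14 = 340
Multiply by 1.1:
340 * 1.1 = 374.0

374.0 damage


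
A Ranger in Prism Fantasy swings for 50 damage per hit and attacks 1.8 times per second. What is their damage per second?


DPS = damage * attack_speed
= 50 * 1.8
= 90.0

90.0 DPS


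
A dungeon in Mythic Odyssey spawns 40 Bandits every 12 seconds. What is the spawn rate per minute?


Spawns per minute = count * (60 / interval)
= 40 * (60 / 12)
= 40 * 5.0
= 200.0

200.0 per minute


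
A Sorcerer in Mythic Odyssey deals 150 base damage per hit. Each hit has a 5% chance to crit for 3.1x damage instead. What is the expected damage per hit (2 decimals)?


E[dmg] = base * (1 + crit_chance * (crit_mult - 1))
cc as decimal = 5/100 = 0.05
cm - 1 = 3.1 - 1 = 2.1
Bonus factor = 0.05 * 2.1 = 0.105
Total multiplier = 1 + 0.105 = 1.105
Expected damage = 150 * 1.105 = 165.75

165.75 damage


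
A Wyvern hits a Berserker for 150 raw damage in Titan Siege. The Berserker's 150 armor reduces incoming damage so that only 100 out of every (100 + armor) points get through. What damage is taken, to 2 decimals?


actual = 150 * 100 / (100 + 150)
= 150 * 100 / 250
= 15000 / 250
= 60.00

60.00 damage


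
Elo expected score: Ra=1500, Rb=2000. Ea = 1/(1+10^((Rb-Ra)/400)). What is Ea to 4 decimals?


Elo expected score: Ea = 1/(1 + 10^((Rb-Ra)/400))
Rb - Ra = 2000 - 1500 = 500
(Rb-Ra)/400 = 500/400 = 1.25
10^1.25 = 17.782794
Ea = 1/(1 + 17.782794) = 1/18.782794 = 0.0532

0.0532


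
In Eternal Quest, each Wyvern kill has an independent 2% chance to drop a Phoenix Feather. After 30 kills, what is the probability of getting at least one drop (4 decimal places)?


P(at least one) = 1 - P(none) = 1 - (1-p)^n
p = 2/100 = 0.02
1 - p = 0.98
(1 - p)^30 = 0.98^30 = 0.545484
P(at least one) = 1 - 0.545484 = 0.4545

0.4545


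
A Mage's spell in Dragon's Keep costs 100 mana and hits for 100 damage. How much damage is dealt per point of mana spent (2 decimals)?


Efficiency = damage / mana
= 100 / 100
= 1.00

1.00 dmg/mana


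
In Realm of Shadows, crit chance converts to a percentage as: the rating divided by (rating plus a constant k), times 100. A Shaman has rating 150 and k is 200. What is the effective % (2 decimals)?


effective% = rating / (rating + k) * 100
= 150 / (150 + 200) * 100
= 150 / 350 * 100
= 0.428571 * 100
= 42.86%

42.86%


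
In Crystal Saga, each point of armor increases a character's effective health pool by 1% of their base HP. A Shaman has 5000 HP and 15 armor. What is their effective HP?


EHP = 5000 * (1 + 15/100)
= 5000 * (1 + 0.15)
= 5000 * 1.15
= 5750.0

5750.0 EHP


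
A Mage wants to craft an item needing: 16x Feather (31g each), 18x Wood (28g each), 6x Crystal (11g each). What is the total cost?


Cost breakdown:
  Feather: 16 * 31 = 496
  Wood: 18 * 28 = 504
  Crystal: 6 * 11 = 66
Total = 496 + 504 + 66 = 1066

1066 gold


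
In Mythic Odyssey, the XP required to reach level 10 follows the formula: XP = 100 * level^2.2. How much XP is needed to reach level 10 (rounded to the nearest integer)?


XP = 100 * level^2.2
Substitute level = 10:
XP = 100 * 10^2.2
= 100 * 158.4893
= 15849

15849 XP


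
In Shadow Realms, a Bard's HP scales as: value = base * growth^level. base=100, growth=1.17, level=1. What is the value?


value = base * growth^level
= 100 * 1.17^1
= 100 * 1.17
= 117.00

117.00 HP


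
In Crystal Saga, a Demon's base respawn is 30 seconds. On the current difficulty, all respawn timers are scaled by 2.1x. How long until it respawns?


Respawn time = base * multiplier
= 30 * 2.1
= 63.0 seconds

63.0 seconds


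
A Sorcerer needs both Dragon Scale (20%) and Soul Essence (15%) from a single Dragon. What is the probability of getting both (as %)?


For independent events, P(both) = P(A) * P(B)
= 20% * 15%
= 300 / 100 %
= 3.0%

3.0%


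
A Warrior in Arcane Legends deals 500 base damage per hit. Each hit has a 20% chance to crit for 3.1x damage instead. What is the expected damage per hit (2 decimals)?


E[dmg] = base * (1 + crit_chance * (crit_mult - 1))
cc as decimal = 20/100 = 0.2
cm - 1 = 3.1 - 1 = 2.1
Bonus factor = 0.2 * 2.1 = 0.42
Total multiplier = 1 + 0.42 = 1.42
Expected damage = 500 * 1.42 = 710.00

710.00 damage


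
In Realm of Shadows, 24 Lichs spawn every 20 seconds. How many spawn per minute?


Spawns per minute = count * (60 / interval)
= 24 * (60 / 20)
= 24 * 3.0
= 72.0

72.0 per minute


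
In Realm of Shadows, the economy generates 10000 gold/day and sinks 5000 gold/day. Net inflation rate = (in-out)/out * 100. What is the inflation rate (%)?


Net gold = 10000 - 5000 = 5000
Inflation rate = net / sunk * 100 = 5000 / 5000 * 100
= 1.0 * 100
= 100.00%

100.00%


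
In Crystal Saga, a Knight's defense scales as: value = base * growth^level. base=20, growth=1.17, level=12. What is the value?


value = base * growth^level
= 20 * 1.17^12
= 20 * 6.580067
= 131.60

131.60 defense


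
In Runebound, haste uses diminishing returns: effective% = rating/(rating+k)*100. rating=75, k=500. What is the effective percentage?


effective% = rating / (rating + k) * 100
= 75 / (75 + 500) * 100
= 75 / 575 * 100
= 0.130435 * 100
= 13.04%

13.04%


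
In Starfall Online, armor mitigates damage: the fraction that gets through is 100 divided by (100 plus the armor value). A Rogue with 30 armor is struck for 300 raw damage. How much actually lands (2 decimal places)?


actual = 300 * 100 / (100 + 30)
= 300 * 100 / 130
= 30000 / 130
= 230.77

230.77 damage


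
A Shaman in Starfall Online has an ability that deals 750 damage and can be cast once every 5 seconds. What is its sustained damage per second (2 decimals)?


DPS = damage / cooldown
= 750 / 5
= 150.00

150.00 DPS


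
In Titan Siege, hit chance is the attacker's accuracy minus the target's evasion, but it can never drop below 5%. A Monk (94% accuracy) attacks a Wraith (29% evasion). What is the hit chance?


accuracy - evasion = 94 - 29 = 65
Apply floor: max(65, 5) = 65
Hit chance = 65%

65%


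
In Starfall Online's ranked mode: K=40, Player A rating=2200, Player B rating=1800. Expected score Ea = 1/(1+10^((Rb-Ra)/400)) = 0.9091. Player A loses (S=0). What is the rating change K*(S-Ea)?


Elo update: delta = K * (S - Ea), where S = 0 (loses)
S - Ea = 0 - 0.9091 = -0.9091
Rating change = 40 * -0.9091
= -36.36

-36.36 rating points


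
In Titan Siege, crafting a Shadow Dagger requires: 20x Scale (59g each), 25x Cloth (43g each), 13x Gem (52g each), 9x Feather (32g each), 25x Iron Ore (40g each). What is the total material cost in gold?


Cost breakdown:
  Scale: 20 * 59 = 1180
  Cloth: 25 * 43 = 1075
  Gem: 13 * 52 = 676
  Feather: 9 * 32 = 288
  Iron Ore: 25 * 40 = 1000
Total = 1180 + 1075 + 676 + 288 + 1000 = 4219

4219 gold


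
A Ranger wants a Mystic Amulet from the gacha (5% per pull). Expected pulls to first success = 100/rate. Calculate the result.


Expected pulls for a geometric distribution = 1/p = 100 / rate%
= 100 / 5
= 20.0

20.0 pulls


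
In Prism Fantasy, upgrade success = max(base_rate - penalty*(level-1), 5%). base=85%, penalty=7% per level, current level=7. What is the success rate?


raw_rate = 85 - 7 * (7 - 1)
= 85 - 7 * 6
= 85 - 42
= 43
Apply floor: max(43, 5) = 43%

43%


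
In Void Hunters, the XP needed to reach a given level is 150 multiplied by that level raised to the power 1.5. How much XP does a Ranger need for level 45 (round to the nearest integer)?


XP = 150 * level^1.5
Substitute level = 45:
XP = 150 * 45^1.5
= 150 * 301.8692
= 45280

45280 XP


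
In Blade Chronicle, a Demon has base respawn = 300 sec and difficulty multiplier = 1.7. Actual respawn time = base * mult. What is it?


Respawn time = base * multiplier
= 300 * 1.7
= 510.0 seconds

510.0 seconds


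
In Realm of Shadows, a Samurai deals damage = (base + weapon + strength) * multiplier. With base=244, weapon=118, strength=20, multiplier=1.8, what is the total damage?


Sum base + weapon + str = 244 + 118 + 20 = 382
Multiply by 1.8:
382 * 1.8 = 687.6

687.6 damage


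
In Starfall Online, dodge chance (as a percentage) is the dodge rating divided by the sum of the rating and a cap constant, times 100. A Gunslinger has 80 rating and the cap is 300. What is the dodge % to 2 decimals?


dodge% = 80 / (80 + 300) * 100
= 80 / 380 * 100
= 0.210526 * 100
= 21.05%

21.05%


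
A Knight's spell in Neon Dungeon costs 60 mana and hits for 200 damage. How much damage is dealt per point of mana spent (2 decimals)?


Efficiency = damage / mana
= 200 / 60
= 3.33

3.33 dmg/mana


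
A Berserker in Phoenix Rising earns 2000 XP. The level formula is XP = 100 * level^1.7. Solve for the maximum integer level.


XP = 100 * level^1.7, so level = (XP / 100)^(1/1.7)
= (2000 / 100)^(1/1.7)
= 20.0^0.5882
= 5.8252
Floor: level = 5

level 5


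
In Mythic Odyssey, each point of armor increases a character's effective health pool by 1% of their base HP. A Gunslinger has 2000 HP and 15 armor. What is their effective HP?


EHP = 2000 * (1 + 15/100)
= 2000 * (1 + 0.15)
= 2000 * 1.15
= 2300.0

2300.0 EHP


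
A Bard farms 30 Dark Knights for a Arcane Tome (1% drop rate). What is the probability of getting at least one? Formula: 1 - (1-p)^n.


P(at least one) = 1 - P(none) = 1 - (1-p)^n
p = 1/100 = 0.01
1 - p = 0.99
(1 - p)^30 = 0.99^30 = 0.739700
P(at least one) = 1 - 0.739700 = 0.2603

0.2603


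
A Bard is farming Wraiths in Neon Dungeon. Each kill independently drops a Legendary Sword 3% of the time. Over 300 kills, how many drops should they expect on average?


Expected drops = kills * (drop_rate / 100)
= 300 * (3 / 100)
= 300 * 0.03
= 9.0

9.0 drops


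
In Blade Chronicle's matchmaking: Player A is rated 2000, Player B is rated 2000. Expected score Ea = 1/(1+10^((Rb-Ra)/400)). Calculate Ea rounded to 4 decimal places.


Elo expected score: Ea = 1/(1 + 10^((Rb-Ra)/400))
Rb - Ra = 2000 - 2000 = 0
(Rb-Ra)/400 = 0/400 = 0.0
10^0.0 = 1.0
Ea = 1/(1 + 1.0) = 1/2.0 = 0.5000

0.5000


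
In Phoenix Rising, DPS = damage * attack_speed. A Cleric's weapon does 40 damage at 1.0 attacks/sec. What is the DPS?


DPS = damage * attack_speed
= 40 * 1.0
= 40.0

40.0 DPS


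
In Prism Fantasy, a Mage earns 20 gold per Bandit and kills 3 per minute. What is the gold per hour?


Gold per minute = 20 * 3 = 60
Gold per hour = 60 * 60 = 3600

3600 gold/hour


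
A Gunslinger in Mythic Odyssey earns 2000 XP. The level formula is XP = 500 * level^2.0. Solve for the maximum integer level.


XP = 500 * level^2.0, so level = (XP / 500)^(1/2.0)
= (2000 / 500)^(1/2.0)
= 4.0^0.5
= 2.0
Floor: level = 2

level 2


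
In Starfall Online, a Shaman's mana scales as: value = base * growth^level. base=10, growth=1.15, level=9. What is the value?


value = base * growth^level
= 10 * 1.15^9
= 10 * 3.517876
= 35.18

35.18 mana


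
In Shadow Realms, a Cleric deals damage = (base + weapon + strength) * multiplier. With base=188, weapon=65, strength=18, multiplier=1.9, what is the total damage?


Sum base + weapon + str = 188 + 65 + 18 = 271
Multiply by 1.9:
271 * 1.9 = 514.9

514.9 damage


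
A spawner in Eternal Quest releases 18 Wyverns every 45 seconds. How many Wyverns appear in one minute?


Spawns per minute = count * (60 / interval)
= 18 * (60 / 45)
= 18 * 1.3333
= 24.0

24.0 per minute


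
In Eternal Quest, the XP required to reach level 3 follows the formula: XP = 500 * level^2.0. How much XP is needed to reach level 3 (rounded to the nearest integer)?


XP = 500 * level^2.0
Substitute level = 3:
XP = 500 * 3^2.0
= 500 * 9.0
= 4500

4500 XP


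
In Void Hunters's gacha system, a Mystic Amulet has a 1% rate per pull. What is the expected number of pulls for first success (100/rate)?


Expected pulls for a geometric distribution = 1/p = 100 / rate%
= 100 / 1
= 100.0

100.0 pulls


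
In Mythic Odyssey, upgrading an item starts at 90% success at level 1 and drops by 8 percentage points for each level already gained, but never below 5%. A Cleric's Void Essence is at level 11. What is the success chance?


raw_rate = 90 - 8 * (11 - 1)
= 90 - 8 * 10
= 90 - 80
= 10
Apply floor: max(10, 5) = 10%

10%


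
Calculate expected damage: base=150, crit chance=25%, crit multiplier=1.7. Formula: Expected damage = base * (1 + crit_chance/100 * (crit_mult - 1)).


E[dmg] = base * (1 + crit_chance * (crit_mult - 1))
cc as decimal = 25/100 = 0.25
cm - 1 = 1.7 - 1 = 0.7
Bonus factor = 0.25 * 0.7 = 0.175
Total multiplier = 1 + 0.175 = 1.175
Expected damage = 150 * 1.175 = 176.25

176.25 damage


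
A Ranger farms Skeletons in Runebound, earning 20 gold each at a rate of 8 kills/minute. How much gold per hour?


Gold per minute = 20 * 8 = 160
Gold per hour = 160 * 60 = 9600

9600 gold/hour


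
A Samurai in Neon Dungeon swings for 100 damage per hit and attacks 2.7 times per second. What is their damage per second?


DPS = damage * attack_speed
= 100 * 2.7
= 270.0

270.0 DPS


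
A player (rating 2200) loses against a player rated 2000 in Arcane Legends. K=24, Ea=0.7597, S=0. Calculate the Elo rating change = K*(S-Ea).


Elo update: delta = K * (S - Ea), where S = 0 (loses)
S - Ea = 0 - 0.7597 = -0.7597
Rating change = 24 * -0.7597
= -18.23

-18.23 rating points


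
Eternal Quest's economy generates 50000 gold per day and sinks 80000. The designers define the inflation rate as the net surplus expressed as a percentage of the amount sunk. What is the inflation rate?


Net gold = 50000 - 80000 = -30000
Inflation rate = net / sunk * 100 = -30000 / 80000 * 100
= -0.375 * 100
= -37.50%

-37.50%


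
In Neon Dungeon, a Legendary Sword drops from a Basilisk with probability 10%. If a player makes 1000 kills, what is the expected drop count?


Expected drops = kills * (drop_rate / 100)
= 1000 * (10 / 100)
= 1000 * 0.1
= 100.0

100.0 drops


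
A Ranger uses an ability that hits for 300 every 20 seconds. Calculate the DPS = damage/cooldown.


DPS = damage / cooldown
= 300 / 20
= 15.00

15.00 DPS


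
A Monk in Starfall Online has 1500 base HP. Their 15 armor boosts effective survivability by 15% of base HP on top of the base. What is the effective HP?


EHP = 1500 * (1 + 15/100)
= 1500 * (1 + 0.15)
= 1500 * 1.15
= 1725.0

1725.0 EHP


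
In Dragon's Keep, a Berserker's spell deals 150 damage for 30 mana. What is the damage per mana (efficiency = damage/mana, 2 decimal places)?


Efficiency = damage / mana
= 150 / 30
= 5.00

5.00 dmg/mana


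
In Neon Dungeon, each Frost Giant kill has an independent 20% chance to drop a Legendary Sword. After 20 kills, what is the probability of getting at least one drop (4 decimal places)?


P(at least one) = 1 - P(none) = 1 - (1-p)^n
p = 20/100 = 0.2
1 - p = 0.8
(1 - p)^20 = 0.8^20 = 0.011529
P(at least one) = 1 - 0.011529 = 0.9885

0.9885


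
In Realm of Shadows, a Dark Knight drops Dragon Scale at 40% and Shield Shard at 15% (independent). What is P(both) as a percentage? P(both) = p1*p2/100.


For independent events, P(both) = P(A) * P(B)
= 40% * 15%
= 600 / 100 %
= 6.0%

6.0%


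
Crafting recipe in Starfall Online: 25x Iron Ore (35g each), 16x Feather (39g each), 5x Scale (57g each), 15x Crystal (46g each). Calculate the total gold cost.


Cost breakdown:
  Iron Ore: 25 * 35 = 875
  Feather: 16 * 39 = 624
  Scale: 5 * 57 = 285
  Crystal: 15 * 46 = 690
Total = 875 + 624 + 285 + 690 = 2474

2474 gold


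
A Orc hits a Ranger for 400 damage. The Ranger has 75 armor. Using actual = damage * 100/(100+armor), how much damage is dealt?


actual = 400 * 100 / (100 + 75)
= 400 * 100 / 175
= 40000 / 175
= 228.57

228.57 damage


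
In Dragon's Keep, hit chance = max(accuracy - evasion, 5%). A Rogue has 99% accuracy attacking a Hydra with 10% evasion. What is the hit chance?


accuracy - evasion = 99 - 10 = 89
Apply floor: max(89, 5) = 89
Hit chance = 89%

89%


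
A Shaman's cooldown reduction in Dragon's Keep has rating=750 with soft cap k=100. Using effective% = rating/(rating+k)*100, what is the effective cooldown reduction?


effective% = rating / (rating + k) * 100
= 750 / (750 + 100) * 100
= 750 / 850 * 100
= 0.882353 * 100
= 88.24%

88.24%


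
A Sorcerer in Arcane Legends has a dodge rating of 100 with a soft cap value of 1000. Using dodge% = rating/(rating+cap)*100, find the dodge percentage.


dodge% = 100 / (100 + 1000) * 100
= 100 / 1100 * 100
= 0.090909 * 100
= 9.09%

9.09%


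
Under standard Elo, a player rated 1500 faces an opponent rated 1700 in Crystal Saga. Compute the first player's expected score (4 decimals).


Elo expected score: Ea = 1/(1 + 10^((Rb-Ra)/400))
Rb - Ra = 1700 - 1500 = 200
(Rb-Ra)/400 = 200/400 = 0.5
10^0.5 = 3.162278
Ea = 1/(1 + 3.162278) = 1/4.162278 = 0.2403

0.2403


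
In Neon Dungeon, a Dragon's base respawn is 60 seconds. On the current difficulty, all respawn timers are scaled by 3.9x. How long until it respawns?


Respawn time = base * multiplier
= 60 * 3.9
= 234.0 seconds

234.0 seconds


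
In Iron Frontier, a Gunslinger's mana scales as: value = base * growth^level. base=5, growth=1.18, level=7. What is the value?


value = base * growth^level
= 5 * 1.18^7
= 5 * 3.185474
= 15.93

15.93 mana


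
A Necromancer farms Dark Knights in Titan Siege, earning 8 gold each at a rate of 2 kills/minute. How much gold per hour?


Gold per minute = 8 * 2 = 16
Gold per hour = 16 * 60 = 960

960 gold/hour


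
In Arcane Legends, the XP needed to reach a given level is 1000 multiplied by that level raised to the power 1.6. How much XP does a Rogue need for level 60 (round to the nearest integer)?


XP = 1000 * level^1.6
Substitute level = 60:
XP = 1000 * 60^1.6
= 1000 * 699.9097
= 699910

699910 XP


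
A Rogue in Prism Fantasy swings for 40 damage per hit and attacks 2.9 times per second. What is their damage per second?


DPS = damage * attack_speed
= 40 * 2.9
= 116.0

116.0 DPS


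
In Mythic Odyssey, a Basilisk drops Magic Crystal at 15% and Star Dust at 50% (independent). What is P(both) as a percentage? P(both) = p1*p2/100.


For independent events, P(both) = P(A) * P(B)
= 15% * 50%
= 750 / 100 %
= 7.5%

7.5%


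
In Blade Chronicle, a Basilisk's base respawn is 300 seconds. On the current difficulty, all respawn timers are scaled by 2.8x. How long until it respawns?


Respawn time = base * multiplier
= 300 * 2.8
= 840.0 seconds

840.0 seconds


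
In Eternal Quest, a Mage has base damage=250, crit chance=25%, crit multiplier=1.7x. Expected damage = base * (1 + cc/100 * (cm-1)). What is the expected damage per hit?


E[dmg] = base * (1 + crit_chance * (crit_mult - 1))
cc as decimal = 25/100 = 0.25
cm - 1 = 1.7 - 1 = 0.7
Bonus factor = 0.25 * 0.7 = 0.175
Total multiplier = 1 + 0.175 = 1.175
Expected damage = 250 * 1.175 = 293.75

293.75 damage


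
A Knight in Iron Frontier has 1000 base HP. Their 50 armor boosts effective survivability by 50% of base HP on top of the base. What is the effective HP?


EHP = 1000 * (1 + 50/100)
= 1000 * (1 + 0.5)
= 1000 * 1.5
= 1500.0

1500.0 EHP


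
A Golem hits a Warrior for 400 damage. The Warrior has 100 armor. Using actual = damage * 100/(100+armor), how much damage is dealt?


actual = 400 * 100 / (100 + 100)
= 400 * 100 / 200
= 40000 / 200
= 200.00

200.00 damage


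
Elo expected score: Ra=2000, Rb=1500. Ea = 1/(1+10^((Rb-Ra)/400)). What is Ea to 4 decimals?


Elo expected score: Ea = 1/(1 + 10^((Rb-Ra)/400))
Rb - Ra = 1500 - 2000 = -500
(Rb-Ra)/400 = -500/400 = -1.25
10^-1.25 = 0.056234
Ea = 1/(1 + 0.056234) = 1/1.056234 = 0.9468

0.9468


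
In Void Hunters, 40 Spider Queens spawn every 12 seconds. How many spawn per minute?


Spawns per minute = count * (60 / interval)
= 40 * (60 / 12)
= 40 * 5.0
= 200.0

200.0 per minute


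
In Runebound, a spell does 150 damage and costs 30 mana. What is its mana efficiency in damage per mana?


Efficiency = damage / mana
= 150 / 30
= 5.00

5.00 dmg/mana


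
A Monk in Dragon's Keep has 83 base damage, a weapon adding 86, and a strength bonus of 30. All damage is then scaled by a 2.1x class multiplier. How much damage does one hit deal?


Sum base + weapon + str = 83 + 86 + 30 = 199
Multiply by 2.1:
199 * 2.1 = 417.9

417.9 damage


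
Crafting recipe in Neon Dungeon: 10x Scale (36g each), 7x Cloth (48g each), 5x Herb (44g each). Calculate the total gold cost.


Cost breakdown:
  Scale: 10 * 36 = 360
  Cloth: 7 * 48 = 336
  Herb: 5 * 44 = 220
Total = 360 + 336 + 220 = 916

916 gold


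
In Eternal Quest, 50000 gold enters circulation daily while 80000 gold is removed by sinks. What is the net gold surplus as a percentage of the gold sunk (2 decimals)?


Net gold = 50000 - 80000 = -30000
Inflation rate = net / sunk * 100 = -30000 / 80000 * 100
= -0.375 * 100
= -37.50%

-37.50%


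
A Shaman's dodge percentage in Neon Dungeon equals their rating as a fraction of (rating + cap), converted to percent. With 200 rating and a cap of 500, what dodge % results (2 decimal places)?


dodge% = 200 / (200 + 500) * 100
= 200 / 700 * 100
= 0.285714 * 100
= 28.57%

28.57%


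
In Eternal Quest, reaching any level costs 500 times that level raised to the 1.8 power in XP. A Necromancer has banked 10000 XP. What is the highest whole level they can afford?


XP = 500 * level^1.8, so level = (XP / 500)^(1/1.8)
= (10000 / 500)^(1/1.8)
= 20.0^0.5556
= 5.282
Floor: level = 5

level 5


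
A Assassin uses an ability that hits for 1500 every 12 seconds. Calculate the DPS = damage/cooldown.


DPS = damage / cooldown
= 1500 / 12
= 125.00

125.00 DPS


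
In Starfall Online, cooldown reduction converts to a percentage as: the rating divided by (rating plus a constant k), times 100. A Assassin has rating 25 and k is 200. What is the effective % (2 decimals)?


effective% = rating / (rating + k) * 100
= 25 / (25 + 200) * 100
= 25 / 225 * 100
= 0.111111 * 100
= 11.11%

11.11%


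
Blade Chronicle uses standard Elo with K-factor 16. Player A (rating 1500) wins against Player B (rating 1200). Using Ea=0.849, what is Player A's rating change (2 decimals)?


Elo update: delta = K * (S - Ea), where S = 1 (wins)
S - Ea = 1 - 0.849 = 0.151
Rating change = 16 * 0.151
= 2.42

2.42 rating points


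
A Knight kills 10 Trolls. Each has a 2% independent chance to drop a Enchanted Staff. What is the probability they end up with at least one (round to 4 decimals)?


P(at least one) = 1 - P(none) = 1 - (1-p)^n
p = 2/100 = 0.02
1 - p = 0.98
(1 - p)^10 = 0.98^10 = 0.817073
P(at least one) = 1 - 0.817073 = 0.1829

0.1829


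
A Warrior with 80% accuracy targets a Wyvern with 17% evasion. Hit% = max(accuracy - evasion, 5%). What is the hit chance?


accuracy - evasion = 80 - 17 = 63
Apply floor: max(63, 5) = 63
Hit chance = 63%

63%


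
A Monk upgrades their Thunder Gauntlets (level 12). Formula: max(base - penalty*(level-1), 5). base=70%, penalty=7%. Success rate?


raw_rate = 70 - 7 * (12 - 1)
= 70 - 7 * 11
= 70 - 77
= -7
Apply floor: max(-7, 5) = 5%

5%


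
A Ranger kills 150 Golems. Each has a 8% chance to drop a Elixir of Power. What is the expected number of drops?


Expected drops = kills * (drop_rate / 100)
= 150 * (8 / 100)
= 150 * 0.08
= 12.0

12.0 drops


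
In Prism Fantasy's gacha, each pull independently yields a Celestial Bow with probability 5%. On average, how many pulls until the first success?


Expected pulls for a geometric distribution = 1/p = 100 / rate%
= 100 / 5
= 20.0

20.0 pulls


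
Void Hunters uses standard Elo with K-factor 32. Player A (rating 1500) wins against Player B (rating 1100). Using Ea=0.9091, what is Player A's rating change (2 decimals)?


Elo update: delta = K * (S - Ea), where S = 1 (wins)
S - Ea = 1 - 0.9091 = 0.0909
Rating change = 32 * 0.0909
= 2.91

2.91 rating points


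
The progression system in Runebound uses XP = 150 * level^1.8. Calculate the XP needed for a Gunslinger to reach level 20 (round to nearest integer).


XP = 150 * level^1.8
Substitute level = 20:
XP = 150 * 20^1.8
= 150 * 219.7121
= 32957

32957 XP


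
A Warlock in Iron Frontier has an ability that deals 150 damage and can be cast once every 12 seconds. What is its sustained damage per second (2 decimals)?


DPS = damage / cooldown
= 150 / 12
= 12.50

12.50 DPS


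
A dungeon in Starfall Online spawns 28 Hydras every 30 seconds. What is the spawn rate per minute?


Spawns per minute = count * (60 / interval)
= 28 * (60 / 30)
= 28 * 2.0
= 56.0

56.0 per minute


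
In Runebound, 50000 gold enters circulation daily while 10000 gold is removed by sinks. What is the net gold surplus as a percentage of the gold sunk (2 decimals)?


Net gold = 50000 - 10000 = 40000
Inflation rate = net / sunk * 100 = 40000 / 10000 * 100
= 4.0 * 100
= 400.00%

400.00%


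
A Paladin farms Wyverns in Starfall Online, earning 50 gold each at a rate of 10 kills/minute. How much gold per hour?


Gold per minute = 50 * 10 = 500
Gold per hour = 500 * 60 = 30000

30000 gold/hour


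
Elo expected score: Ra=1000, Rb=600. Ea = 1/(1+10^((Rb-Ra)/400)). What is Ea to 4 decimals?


Elo expected score: Ea = 1/(1 + 10^((Rb-Ra)/400))
Rb - Ra = 600 - 1000 = -400
(Rb-Ra)/400 = -400/400 = -1.0
10^-1.0 = 0.1
Ea = 1/(1 + 0.1) = 1/1.1 = 0.9091

0.9091


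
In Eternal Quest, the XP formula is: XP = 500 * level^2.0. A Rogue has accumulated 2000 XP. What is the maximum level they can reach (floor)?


XP = 500 * level^2.0, so level = (XP / 500)^(1/2.0)
= (2000 / 500)^(1/2.0)
= 4.0^0.5
= 2.0
Floor: level = 2

level 2


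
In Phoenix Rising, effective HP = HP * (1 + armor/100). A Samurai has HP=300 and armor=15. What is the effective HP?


EHP = 300 * (1 + 15/100)
= 300 * (1 + 0.15)
= 300 * 1.15
= 345.0

345.0 EHP


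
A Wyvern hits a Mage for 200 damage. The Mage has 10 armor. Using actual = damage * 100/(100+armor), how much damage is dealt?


actual = 200 * 100 / (100 + 10)
= 200 * 100 / 110
= 20000 / 110
= 181.82

181.82 damage


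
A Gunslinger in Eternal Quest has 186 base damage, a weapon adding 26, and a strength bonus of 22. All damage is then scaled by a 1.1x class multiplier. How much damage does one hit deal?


Sum base + weapon + str = 186 + 26 + 22 = 234
Multiply by 1.1:
234 * 1.1 = 257.4

257.4 damage


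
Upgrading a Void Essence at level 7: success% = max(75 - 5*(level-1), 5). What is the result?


raw_rate = 75 - 5 * (7 - 1)
= 75 - 5 * 6
= 75 - 30
= 45
Apply floor: max(45, 5) = 45%

45%


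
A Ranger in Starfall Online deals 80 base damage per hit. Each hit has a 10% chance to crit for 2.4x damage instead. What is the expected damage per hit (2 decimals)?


E[dmg] = base * (1 + crit_chance * (crit_mult - 1))
cc as decimal = 10/100 = 0.1
cm - 1 = 2.4 - 1 = 1.4
Bonus factor = 0.1 * 1.4 = 0.14
Total multiplier = 1 + 0.14 = 1.14
Expected damage = 80 * 1.14 = 91.20

91.20 damage


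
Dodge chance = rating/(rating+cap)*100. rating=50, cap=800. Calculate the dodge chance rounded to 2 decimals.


dodge% = 50 / (50 + 800) * 100
= 50 / 850 * 100
= 0.058824 * 100
= 5.88%

5.88%


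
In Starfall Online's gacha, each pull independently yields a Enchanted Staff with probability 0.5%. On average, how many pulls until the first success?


Expected pulls for a geometric distribution = 1/p = 100 / rate%
= 100 / 0.5
= 200.0

200.0 pulls


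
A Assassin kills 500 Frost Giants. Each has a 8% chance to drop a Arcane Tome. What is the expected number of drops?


Expected drops = kills * (drop_rate / 100)
= 500 * (8 / 100)
= 500 * 0.08
= 40.0

40.0 drops


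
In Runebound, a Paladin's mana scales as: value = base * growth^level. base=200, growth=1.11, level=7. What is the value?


value = base * growth^level
= 200 * 1.11^7
= 200 * 2.07616
= 415.23

415.23 mana


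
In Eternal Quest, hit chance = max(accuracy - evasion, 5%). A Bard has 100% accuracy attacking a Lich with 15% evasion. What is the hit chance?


accuracy - evasion = 100 - 15 = 85
Apply floor: max(85, 5) = 85
Hit chance = 85%

85%


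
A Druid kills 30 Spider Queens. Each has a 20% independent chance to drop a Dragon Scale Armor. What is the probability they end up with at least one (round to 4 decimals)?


P(at least one) = 1 - P(none) = 1 - (1-p)^n
p = 20/100 = 0.2
1 - p = 0.8
(1 - p)^30 = 0.8^30 = 0.001238
P(at least one) = 1 - 0.001238 = 0.9988

0.9988


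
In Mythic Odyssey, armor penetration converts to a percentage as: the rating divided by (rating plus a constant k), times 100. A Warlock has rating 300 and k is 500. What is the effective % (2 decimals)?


effective% = rating / (rating + k) * 100
= 300 / (300 + 500) * 100
= 300 / 800 * 100
= 0.375 * 100
= 37.50%

37.50%


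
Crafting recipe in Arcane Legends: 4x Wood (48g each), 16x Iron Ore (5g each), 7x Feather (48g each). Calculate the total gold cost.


Cost breakdown:
  Wood: 4 * 48 = 192
  Iron Ore: 16 * 5 = 80
  Feather: 7 * 48 = 336
Total = 192 + 80 + 336 = 608

608 gold


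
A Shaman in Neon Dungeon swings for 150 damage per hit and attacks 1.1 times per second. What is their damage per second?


DPS = damage * attack_speed
= 150 * 1.1
= 165.0

165.0 DPS


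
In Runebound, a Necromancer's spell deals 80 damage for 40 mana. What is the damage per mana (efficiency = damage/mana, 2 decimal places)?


Efficiency = damage / mana
= 80 / 40
= 2.00

2.00 dmg/mana


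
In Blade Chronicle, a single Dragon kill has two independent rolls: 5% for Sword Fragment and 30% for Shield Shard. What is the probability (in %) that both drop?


For independent events, P(both) = P(A) * P(B)
= 5% * 30%
= 150 / 100 %
= 1.5%

1.5%


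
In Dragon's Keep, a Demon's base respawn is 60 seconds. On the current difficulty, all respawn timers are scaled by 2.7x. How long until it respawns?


Respawn time = base * multiplier
= 60 * 2.7
= 162.0 seconds

162.0 seconds


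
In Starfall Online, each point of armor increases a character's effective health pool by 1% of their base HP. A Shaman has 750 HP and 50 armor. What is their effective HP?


EHP = 750 * (1 + 50/100)
= 750 * (1 + 0.5)
= 750 * 1.5
= 1125.0

1125.0 EHP


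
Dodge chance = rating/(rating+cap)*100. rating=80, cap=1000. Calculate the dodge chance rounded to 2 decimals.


dodge% = 80 / (80 + 1000) * 100
= 80 / 1080 * 100
= 0.074074 * 100
= 7.41%

7.41%


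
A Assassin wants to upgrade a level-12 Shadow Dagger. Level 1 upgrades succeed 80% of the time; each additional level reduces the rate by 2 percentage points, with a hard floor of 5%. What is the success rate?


raw_rate = 80 - 2 * (12 - 1)
= 80 - 2 * 11
= 80 - 22
= 58
Apply floor: max(58, 5) = 58%

58%


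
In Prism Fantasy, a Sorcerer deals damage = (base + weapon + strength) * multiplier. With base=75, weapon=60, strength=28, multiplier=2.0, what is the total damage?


Sum base + weapon + str = 75 + 60 + 28 = 163
Multiply by 2.0:
163 * 2.0 = 326.0

326.0 damage


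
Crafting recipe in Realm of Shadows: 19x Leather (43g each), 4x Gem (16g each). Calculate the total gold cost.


Cost breakdown:
  Leather: 19 * 43 = 817
  Gem: 4 * 16 = 64
Total = 817 + 64 = 881

881 gold


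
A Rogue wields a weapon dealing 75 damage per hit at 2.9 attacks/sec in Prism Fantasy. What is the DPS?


DPS = damage * attack_speed
= 75 * 2.9
= 217.5

217.5 DPS


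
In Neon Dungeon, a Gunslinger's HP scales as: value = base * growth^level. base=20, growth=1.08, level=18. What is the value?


value = base * growth^level
= 20 * 1.08^18
= 20 * 3.996019
= 79.92

79.92 HP


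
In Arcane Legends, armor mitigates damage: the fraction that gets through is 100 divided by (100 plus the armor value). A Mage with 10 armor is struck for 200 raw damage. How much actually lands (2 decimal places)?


actual = 200 * 100 / (100 + 10)
= 200 * 100 / 110
= 20000 / 110
= 181.82

181.82 damage


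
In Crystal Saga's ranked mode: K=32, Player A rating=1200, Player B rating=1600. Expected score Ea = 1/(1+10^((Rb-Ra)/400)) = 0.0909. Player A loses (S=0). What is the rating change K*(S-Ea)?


Elo update: delta = K * (S - Ea), where S = 0 (loses)
S - Ea = 0 - 0.0909 = -0.0909
Rating change = 32 * -0.0909
= -2.91

-2.91 rating points


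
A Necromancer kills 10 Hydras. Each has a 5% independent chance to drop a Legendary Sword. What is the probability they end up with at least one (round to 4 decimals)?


P(at least one) = 1 - P(none) = 1 - (1-p)^n
p = 5/100 = 0.05
1 - p = 0.95
(1 - p)^10 = 0.95^10 = 0.598737
P(at least one) = 1 - 0.598737 = 0.4013

0.4013


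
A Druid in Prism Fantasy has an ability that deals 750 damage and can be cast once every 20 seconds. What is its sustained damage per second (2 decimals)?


DPS = damage / cooldown
= 750 / 20
= 37.50

37.50 DPS


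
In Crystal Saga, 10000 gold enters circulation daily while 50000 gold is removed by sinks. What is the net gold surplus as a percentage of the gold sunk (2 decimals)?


Net gold = 10000 - 50000 = -40000
Inflation rate = net / sunk * 100 = -40000 / 50000 * 100
= -0.8 * 100
= -80.00%

-80.00%


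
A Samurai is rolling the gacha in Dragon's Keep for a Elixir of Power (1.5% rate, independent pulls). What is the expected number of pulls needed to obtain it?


Expected pulls for a geometric distribution = 1/p = 100 / rate%
= 100 / 1.5
= 66.67

66.67 pulls


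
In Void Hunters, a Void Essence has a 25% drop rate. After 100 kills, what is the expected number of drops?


Expected drops = kills * (drop_rate / 100)
= 100 * (25 / 100)
= 100 * 0.25
= 25.0

25.0 drops


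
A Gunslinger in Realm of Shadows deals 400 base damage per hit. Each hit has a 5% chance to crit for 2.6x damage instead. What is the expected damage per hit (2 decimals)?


E[dmg] = base * (1 + crit_chance * (crit_mult - 1))
cc as decimal = 5/100 = 0.05
cm - 1 = 2.6 - 1 = 1.6
Bonus factor = 0.05 * 1.6 = 0.08
Total multiplier = 1 + 0.08 = 1.08
Expected damage = 400 * 1.08 = 432.00

432.00 damage


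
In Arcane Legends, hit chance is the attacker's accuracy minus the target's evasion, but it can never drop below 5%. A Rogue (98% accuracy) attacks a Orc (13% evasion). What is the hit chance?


accuracy - evasion = 98 - 13 = 85
Apply floor: max(85, 5) = 85
Hit chance = 85%

85%


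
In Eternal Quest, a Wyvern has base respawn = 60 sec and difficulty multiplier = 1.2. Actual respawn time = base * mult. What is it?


Respawn time = base * multiplier
= 60 * 1.2
= 72.0 seconds

72.0 seconds


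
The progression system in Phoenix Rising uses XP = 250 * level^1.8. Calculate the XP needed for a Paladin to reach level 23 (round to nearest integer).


XP = 250 * level^1.8
Substitute level = 23:
XP = 250 * 23^1.8
= 250 * 282.5596
= 70640

70640 XP


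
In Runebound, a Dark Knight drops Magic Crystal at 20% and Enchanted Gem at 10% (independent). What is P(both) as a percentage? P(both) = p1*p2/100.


For independent events, P(both) = P(A) * P(B)
= 20% * 10%
= 200 / 100 %
= 2.0%

2.0%
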